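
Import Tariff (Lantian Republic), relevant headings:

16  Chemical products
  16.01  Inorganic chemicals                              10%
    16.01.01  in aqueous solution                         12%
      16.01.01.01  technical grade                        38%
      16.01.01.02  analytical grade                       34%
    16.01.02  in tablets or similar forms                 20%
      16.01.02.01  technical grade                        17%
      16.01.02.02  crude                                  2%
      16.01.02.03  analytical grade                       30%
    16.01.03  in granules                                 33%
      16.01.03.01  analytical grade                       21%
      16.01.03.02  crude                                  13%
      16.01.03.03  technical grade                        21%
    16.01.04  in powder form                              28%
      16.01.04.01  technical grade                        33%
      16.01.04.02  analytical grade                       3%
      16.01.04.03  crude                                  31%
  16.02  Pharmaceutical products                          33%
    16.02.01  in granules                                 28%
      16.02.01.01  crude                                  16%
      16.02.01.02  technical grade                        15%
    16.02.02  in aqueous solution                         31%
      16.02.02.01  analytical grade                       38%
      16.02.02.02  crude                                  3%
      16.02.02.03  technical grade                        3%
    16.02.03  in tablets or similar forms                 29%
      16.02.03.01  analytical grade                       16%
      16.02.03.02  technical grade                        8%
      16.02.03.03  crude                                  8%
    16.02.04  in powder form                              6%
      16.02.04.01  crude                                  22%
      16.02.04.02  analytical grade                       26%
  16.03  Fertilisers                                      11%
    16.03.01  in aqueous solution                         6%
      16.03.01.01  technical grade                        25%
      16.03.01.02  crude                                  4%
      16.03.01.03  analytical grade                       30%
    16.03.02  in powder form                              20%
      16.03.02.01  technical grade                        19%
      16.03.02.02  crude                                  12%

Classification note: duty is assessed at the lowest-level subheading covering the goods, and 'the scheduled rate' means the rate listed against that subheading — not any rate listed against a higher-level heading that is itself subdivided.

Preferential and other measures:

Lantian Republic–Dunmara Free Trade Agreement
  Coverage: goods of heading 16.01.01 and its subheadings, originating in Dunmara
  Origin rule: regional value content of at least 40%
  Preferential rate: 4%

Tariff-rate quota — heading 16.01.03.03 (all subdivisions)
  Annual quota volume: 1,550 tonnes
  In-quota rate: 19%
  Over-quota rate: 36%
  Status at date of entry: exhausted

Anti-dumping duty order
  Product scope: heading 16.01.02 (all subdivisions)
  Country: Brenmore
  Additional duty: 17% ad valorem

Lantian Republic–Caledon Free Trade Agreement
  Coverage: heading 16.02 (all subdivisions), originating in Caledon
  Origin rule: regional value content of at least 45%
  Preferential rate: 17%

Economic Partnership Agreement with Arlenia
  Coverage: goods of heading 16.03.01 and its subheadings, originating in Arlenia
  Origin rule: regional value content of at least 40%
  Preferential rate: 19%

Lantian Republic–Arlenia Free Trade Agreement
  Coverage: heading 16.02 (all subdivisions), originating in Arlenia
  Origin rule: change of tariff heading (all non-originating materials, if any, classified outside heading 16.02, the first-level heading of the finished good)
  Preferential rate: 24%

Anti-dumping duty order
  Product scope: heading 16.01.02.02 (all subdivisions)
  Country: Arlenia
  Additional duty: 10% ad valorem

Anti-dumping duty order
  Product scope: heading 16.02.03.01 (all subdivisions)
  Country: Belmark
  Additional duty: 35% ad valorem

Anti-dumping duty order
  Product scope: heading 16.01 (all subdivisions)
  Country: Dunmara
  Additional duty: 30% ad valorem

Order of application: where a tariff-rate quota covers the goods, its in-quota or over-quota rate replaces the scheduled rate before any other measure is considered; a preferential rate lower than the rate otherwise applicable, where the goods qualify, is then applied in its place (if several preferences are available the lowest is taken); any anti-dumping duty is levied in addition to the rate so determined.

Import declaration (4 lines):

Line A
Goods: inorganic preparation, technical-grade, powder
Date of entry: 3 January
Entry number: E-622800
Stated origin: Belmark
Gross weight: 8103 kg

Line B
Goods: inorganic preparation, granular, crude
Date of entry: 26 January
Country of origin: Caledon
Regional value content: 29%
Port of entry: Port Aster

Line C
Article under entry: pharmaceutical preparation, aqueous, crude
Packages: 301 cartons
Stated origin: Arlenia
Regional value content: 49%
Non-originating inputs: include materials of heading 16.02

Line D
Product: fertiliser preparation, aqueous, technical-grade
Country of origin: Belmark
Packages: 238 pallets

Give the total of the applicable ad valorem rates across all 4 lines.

74%

Line A: inorganic → 16.01; powder → 16.01.04; technical-grade → 16.01.04.01. Scheduled 33%. No special measure applies. → 33%.
Line B: inorganic → 16.01; granular → 16.01.03; crude → 16.01.03.02. Scheduled 13%. Caledon agreement on 16.02: 16.01.03.02 not covered. → 13%.
Line C: pharmaceutical → 16.02; aqueous → 16.02.02; crude → 16.02.02.02. Scheduled 3%. Arlenia agreement on 16.03.01: 16.02.02.02 not covered; Arlenia agreement on 16.02: CTH not met. → 3%.
Line D: fertiliser → 16.03; aqueous → 16.03.01; technical-grade → 16.03.01.01. Scheduled 25%. No special measure applies. → 25%.
Sum: 33% + 13% + 3% + 25% = 74%.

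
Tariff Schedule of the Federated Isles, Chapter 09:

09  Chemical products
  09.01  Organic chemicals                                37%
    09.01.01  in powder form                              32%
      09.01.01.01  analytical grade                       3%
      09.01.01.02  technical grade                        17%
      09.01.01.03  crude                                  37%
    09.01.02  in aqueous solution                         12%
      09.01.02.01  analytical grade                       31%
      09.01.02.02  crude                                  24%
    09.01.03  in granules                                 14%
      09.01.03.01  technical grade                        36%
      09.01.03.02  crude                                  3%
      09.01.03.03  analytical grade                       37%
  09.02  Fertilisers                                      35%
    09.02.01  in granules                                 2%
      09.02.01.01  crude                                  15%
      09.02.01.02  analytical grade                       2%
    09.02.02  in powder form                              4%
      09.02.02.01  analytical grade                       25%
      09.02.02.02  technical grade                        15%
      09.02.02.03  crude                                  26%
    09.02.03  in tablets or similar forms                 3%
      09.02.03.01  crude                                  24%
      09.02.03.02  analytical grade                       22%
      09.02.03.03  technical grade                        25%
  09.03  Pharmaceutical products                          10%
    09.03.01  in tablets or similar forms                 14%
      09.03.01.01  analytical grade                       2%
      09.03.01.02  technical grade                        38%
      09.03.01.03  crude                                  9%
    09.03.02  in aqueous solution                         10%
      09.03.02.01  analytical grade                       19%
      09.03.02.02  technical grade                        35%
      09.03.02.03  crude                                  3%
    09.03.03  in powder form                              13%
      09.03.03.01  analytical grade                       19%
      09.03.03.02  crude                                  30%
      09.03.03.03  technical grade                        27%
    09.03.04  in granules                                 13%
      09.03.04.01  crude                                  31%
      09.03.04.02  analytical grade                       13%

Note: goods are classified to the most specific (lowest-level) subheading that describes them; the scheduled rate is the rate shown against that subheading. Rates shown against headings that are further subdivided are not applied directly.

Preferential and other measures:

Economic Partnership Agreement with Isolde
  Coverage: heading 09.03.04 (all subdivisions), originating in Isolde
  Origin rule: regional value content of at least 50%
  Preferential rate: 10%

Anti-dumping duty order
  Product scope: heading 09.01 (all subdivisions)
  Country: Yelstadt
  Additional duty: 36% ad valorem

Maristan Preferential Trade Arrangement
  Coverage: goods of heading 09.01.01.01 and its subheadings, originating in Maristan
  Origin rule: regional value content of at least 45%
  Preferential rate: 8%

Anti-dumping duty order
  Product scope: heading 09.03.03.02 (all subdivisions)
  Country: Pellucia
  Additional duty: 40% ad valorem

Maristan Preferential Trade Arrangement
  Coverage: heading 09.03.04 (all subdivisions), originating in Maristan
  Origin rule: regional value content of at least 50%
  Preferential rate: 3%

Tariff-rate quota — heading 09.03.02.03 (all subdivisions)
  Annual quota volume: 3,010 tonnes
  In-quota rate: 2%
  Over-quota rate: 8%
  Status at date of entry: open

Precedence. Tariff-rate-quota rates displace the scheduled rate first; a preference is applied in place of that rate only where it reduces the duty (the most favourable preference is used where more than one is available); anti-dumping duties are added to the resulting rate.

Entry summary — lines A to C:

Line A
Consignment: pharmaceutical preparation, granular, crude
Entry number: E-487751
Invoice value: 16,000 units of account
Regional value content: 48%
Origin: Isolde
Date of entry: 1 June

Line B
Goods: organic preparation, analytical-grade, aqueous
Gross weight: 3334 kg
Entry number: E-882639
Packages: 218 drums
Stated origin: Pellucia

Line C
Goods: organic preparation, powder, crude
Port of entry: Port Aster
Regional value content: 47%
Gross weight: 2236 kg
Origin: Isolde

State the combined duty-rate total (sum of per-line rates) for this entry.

99%

Line A: pharmaceutical → 09.03; granular → 09.03.04; crude → 09.03.04.01. Scheduled 31%. Isolde agreement on 09.03.04: RVC < 50%. → 31%.
Line B: organic → 09.01; aqueous → 09.01.02; analytical-grade → 09.01.02.01. Scheduled 31%. No special measure applies. → 31%.
Line C: organic → 09.01; powder → 09.01.01; crude → 09.01.01.03. Scheduled 37%. Isolde agreement on 09.03.04: 09.01.01.03 not covered. → 37%.
Sum: 31% + 31% + 37% = 99%.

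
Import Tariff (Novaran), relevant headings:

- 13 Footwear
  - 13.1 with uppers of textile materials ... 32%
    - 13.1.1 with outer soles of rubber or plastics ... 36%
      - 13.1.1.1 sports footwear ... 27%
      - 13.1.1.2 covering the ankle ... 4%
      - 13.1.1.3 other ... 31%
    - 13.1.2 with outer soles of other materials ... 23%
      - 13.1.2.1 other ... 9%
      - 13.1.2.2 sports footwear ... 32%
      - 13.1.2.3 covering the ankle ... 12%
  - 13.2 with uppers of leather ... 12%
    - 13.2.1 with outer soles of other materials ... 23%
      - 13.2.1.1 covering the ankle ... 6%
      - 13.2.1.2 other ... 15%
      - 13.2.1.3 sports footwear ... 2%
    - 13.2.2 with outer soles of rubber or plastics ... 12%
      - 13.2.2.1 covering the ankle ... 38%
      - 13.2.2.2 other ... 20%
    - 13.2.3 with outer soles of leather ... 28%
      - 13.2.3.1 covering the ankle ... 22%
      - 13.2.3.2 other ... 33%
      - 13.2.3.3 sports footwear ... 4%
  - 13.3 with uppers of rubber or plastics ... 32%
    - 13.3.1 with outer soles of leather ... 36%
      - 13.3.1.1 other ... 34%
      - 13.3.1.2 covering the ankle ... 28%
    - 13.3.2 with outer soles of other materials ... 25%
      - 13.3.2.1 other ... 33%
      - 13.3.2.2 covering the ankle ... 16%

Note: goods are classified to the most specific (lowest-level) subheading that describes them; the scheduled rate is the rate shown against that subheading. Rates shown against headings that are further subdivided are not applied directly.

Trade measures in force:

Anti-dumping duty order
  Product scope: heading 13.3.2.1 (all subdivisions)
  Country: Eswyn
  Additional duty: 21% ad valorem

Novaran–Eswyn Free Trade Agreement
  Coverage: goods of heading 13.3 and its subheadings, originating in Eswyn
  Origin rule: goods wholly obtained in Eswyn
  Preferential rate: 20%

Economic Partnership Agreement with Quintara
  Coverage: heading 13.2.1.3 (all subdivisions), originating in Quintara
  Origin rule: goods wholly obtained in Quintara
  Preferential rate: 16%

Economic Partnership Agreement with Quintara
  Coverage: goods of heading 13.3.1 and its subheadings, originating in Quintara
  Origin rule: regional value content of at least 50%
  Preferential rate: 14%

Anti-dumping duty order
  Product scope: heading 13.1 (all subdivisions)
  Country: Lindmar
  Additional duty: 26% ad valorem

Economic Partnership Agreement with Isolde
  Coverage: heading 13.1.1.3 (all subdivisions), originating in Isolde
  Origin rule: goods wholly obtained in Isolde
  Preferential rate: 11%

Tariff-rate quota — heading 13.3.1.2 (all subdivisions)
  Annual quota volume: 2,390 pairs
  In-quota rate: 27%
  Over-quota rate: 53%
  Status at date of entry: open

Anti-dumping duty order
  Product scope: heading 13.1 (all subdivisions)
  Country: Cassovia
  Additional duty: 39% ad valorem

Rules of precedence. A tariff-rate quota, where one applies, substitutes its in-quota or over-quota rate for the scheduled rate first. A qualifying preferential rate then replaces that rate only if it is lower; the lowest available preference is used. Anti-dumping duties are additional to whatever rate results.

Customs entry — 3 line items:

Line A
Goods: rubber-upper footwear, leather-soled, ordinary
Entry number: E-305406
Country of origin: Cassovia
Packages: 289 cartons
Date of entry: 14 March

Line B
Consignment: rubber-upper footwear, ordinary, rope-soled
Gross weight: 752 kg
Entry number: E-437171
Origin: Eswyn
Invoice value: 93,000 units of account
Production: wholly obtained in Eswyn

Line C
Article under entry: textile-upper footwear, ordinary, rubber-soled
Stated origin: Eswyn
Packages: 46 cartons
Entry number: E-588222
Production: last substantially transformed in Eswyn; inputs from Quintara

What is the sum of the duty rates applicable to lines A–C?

Line A: rubber-upper → 13.3; leather-soled → 13.3.1; ordinary → 13.3.1.1. Scheduled 34%. No special measure applies. → 34%.
Line B: rubber-upper → 13.3; rope-soled → 13.3.2; ordinary → 13.3.2.1. Scheduled 33%. Eswyn agreement on 13.3: wholly obtained → 20% available; preferential 20%; anti-dumping (Eswyn, 13.3.2.1): +21%; total 20% + 21% = 41%. → 41%.
Line C: textile-upper → 13.1; rubber-soled → 13.1.1; ordinary → 13.1.1.3. Scheduled 31%. Eswyn agreement on 13.3: 13.1.1.3 not covered. → 31%.
Sum: 34% + 41% + 31% = 106%.

106%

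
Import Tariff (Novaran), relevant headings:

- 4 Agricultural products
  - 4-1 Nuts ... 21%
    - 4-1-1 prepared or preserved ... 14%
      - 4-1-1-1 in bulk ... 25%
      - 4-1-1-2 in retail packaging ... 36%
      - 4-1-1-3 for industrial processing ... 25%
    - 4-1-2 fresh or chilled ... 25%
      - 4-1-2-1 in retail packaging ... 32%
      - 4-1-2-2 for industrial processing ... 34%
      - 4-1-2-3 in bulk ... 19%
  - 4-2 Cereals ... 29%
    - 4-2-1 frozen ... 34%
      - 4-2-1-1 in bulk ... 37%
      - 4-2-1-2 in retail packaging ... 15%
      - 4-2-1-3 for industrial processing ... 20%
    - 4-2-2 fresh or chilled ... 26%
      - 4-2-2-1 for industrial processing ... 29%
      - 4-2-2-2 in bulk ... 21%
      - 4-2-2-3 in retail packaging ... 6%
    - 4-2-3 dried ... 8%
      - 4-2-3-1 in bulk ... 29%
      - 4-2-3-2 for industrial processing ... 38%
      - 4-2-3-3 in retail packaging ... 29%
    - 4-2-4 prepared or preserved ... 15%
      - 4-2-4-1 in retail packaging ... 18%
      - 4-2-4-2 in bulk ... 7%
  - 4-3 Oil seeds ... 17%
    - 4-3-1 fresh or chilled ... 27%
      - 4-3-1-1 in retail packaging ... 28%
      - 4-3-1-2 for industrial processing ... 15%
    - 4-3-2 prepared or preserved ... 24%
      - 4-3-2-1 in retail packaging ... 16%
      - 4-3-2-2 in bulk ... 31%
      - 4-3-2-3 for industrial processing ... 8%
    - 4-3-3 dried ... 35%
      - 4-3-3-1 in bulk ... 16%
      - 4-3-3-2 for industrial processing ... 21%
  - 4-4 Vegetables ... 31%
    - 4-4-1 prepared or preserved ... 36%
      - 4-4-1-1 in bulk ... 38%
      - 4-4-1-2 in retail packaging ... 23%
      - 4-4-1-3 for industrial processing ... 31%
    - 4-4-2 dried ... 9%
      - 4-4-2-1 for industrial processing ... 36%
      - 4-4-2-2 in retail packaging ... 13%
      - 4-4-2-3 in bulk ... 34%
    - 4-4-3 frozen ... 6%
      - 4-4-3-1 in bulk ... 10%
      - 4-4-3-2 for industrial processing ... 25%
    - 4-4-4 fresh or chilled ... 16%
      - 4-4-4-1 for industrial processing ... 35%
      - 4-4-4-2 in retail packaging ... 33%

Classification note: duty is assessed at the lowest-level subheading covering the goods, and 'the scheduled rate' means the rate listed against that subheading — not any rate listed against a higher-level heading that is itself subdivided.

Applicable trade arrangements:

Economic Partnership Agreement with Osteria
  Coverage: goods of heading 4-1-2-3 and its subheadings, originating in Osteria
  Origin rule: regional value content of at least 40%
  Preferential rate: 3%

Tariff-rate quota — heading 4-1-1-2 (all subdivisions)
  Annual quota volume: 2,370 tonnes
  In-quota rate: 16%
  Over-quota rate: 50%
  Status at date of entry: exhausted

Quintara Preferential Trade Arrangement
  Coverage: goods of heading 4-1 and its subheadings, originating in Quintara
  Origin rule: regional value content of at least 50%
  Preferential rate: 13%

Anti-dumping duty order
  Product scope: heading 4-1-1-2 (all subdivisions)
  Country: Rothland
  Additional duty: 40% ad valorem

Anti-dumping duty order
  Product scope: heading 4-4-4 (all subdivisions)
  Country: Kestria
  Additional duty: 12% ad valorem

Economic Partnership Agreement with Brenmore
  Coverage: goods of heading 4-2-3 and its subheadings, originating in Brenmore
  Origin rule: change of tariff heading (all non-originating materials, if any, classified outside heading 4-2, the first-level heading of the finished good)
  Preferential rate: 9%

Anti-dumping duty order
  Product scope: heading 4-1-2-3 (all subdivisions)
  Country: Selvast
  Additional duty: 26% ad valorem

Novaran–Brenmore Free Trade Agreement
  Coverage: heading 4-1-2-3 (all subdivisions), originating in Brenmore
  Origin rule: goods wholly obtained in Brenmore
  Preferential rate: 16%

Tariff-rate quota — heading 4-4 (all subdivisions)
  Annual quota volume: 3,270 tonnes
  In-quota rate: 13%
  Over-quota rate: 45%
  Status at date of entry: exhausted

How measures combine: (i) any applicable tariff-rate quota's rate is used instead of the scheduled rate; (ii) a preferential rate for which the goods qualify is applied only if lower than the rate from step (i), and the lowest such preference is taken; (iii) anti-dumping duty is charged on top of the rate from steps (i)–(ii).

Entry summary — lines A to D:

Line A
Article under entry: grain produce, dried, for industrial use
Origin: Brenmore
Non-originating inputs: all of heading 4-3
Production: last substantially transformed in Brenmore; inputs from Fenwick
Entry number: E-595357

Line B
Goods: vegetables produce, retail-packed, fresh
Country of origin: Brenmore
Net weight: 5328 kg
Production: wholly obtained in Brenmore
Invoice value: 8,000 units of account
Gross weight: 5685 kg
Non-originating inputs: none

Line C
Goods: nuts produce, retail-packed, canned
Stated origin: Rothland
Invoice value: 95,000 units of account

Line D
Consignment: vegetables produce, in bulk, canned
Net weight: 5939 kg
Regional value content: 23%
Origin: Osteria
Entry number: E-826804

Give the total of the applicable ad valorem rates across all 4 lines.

189%

Line A: grain → 4-2; dried → 4-2-3; for industrial use → 4-2-3-2. Scheduled 38%. Brenmore agreement on 4-2-3: CTH met → 9% available; Brenmore agreement on 4-1-2-3: 4-2-3-2 not covered; preferential 9%. → 9%.
Line B: vegetables → 4-4; fresh → 4-4-4; retail-packed → 4-4-4-2. Scheduled 33%. quota on 4-4 exhausted → over-quota 45%; Brenmore agreement on 4-2-3: 4-4-4-2 not covered; Brenmore agreement on 4-1-2-3: 4-4-4-2 not covered. → 45%.
Line C: nuts → 4-1; canned → 4-1-1; retail-packed → 4-1-1-2. Scheduled 36%. quota on 4-1-1-2 exhausted → over-quota 50%; anti-dumping (Rothland, 4-1-1-2): +40%; total 50% + 40% = 90%. → 90%.
Line D: vegetables → 4-4; canned → 4-4-1; in bulk → 4-4-1-1. Scheduled 38%. quota on 4-4 exhausted → over-quota 45%; Osteria agreement on 4-1-2-3: 4-4-1-1 not covered. → 45%.
Sum: 9% + 45% + 90% + 45% = 189%.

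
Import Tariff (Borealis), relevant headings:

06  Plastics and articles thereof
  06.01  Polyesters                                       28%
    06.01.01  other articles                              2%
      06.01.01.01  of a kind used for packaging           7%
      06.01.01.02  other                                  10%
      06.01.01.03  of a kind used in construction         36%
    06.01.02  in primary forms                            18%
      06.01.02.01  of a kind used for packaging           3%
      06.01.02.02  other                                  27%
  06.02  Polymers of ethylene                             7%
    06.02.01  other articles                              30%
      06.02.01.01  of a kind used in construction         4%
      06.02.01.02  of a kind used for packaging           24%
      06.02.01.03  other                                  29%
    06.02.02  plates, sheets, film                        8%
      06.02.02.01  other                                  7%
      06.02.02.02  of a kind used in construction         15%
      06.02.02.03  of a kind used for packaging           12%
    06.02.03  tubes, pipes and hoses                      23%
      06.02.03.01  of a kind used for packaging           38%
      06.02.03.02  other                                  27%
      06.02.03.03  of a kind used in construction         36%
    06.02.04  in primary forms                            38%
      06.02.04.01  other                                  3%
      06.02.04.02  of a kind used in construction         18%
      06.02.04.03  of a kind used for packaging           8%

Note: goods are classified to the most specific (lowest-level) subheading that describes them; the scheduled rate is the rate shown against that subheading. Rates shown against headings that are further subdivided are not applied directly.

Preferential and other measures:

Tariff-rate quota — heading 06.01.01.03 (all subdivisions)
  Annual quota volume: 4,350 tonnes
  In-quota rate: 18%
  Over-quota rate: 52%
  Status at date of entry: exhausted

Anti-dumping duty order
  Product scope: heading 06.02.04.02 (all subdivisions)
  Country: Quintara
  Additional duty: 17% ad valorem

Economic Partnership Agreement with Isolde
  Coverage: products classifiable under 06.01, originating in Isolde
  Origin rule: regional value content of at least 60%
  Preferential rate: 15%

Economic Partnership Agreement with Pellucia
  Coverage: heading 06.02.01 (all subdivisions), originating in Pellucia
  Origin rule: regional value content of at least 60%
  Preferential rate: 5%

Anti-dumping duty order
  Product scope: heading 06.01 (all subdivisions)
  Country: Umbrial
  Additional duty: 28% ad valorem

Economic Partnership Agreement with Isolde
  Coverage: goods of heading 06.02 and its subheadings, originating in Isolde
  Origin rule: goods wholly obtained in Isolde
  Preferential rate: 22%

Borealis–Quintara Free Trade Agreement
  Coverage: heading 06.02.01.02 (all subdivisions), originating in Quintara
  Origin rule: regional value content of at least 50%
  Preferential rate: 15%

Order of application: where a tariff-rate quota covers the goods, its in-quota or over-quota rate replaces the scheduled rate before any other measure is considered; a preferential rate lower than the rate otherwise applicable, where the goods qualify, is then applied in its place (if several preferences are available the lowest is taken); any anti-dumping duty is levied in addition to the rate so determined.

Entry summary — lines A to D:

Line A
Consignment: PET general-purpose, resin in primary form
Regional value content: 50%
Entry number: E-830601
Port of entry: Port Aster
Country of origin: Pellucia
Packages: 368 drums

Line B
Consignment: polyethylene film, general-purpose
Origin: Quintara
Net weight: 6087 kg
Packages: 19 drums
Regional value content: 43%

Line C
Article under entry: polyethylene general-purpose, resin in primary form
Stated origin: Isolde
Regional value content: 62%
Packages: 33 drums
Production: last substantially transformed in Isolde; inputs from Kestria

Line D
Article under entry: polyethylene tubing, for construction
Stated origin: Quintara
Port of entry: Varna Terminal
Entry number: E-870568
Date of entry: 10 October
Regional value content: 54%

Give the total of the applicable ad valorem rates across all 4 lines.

Line A: PET → 06.01; resin in primary form → 06.01.02; general-purpose → 06.01.02.02. Scheduled 27%. Pellucia agreement on 06.02.01: 06.01.02.02 not covered. → 27%.
Line B: polyethylene → 06.02; film → 06.02.02; general-purpose → 06.02.02.01. Scheduled 7%. Quintara agreement on 06.02.01.02: 06.02.02.01 not covered. → 7%.
Line C: polyethylene → 06.02; resin in primary form → 06.02.04; general-purpose → 06.02.04.01. Scheduled 3%. Isolde agreement on 06.01: 06.02.04.01 not covered; Isolde agreement on 06.02: not wholly obtained. → 3%.
Line D: polyethylene → 06.02; tubing → 06.02.03; for construction → 06.02.03.03. Scheduled 36%. Quintara agreement on 06.02.01.02: 06.02.03.03 not covered. → 36%.
Sum: 27% + 7% + 3% + 36% = 73%.

73%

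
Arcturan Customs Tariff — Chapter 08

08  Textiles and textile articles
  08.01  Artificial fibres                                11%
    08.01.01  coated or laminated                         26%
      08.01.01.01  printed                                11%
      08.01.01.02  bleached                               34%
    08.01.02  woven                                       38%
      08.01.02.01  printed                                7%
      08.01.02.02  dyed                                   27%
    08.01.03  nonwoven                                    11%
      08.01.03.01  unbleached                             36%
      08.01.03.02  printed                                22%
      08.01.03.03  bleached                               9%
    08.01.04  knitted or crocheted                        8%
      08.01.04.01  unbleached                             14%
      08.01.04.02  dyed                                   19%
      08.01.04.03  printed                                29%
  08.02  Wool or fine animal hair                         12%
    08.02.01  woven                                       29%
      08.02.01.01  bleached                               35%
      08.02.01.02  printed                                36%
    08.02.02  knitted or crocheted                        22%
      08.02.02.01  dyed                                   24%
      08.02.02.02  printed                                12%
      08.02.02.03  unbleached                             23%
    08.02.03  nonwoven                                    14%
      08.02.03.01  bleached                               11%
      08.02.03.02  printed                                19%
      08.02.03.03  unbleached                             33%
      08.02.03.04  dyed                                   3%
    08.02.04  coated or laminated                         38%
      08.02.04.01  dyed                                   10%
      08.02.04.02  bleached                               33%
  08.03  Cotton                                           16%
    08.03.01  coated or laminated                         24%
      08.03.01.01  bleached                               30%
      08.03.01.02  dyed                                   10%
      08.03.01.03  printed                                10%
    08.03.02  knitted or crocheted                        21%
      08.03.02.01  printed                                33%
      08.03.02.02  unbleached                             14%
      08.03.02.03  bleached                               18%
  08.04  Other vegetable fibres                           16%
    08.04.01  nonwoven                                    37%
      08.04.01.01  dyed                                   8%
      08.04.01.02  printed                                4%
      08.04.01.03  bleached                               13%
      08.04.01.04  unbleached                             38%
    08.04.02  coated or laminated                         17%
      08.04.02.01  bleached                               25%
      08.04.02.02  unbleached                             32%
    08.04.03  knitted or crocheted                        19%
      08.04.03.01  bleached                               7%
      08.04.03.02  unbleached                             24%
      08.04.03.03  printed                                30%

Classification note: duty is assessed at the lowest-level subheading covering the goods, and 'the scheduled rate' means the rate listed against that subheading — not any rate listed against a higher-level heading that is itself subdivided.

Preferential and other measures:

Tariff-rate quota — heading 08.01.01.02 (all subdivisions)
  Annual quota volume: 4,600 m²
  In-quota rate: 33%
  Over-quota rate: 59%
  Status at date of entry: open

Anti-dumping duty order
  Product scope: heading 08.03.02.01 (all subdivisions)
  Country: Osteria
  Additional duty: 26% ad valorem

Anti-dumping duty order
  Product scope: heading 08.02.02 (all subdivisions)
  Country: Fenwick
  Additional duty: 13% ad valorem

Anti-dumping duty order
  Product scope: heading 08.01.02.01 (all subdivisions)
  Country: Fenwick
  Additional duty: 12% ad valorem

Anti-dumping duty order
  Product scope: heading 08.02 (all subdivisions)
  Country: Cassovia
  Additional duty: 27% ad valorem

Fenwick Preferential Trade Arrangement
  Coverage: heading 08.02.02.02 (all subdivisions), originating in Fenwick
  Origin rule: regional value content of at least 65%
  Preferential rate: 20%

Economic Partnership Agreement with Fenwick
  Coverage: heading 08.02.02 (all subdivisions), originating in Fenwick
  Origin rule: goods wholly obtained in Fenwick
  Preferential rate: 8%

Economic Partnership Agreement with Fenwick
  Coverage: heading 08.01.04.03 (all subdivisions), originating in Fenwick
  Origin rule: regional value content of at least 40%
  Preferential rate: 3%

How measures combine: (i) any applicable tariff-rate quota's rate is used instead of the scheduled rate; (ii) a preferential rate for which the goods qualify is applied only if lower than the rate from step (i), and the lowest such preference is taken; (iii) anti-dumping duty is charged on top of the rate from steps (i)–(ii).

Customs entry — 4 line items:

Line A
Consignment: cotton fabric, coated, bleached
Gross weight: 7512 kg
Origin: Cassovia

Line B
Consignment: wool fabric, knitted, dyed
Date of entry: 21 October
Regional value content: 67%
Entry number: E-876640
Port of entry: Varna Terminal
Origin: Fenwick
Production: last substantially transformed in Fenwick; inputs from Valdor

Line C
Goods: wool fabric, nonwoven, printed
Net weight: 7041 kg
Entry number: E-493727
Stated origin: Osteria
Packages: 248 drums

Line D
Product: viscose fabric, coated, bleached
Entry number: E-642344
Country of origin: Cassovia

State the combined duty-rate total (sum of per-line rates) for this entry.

119%

Line A: cotton → 08.03; coated → 08.03.01; bleached → 08.03.01.01. Scheduled 30%. No special measure applies. → 30%.
Line B: wool → 08.02; knitted → 08.02.02; dyed → 08.02.02.01. Scheduled 24%. Fenwick agreement on 08.02.02.02: 08.02.02.01 not covered; Fenwick agreement on 08.02.02: not wholly obtained; Fenwick agreement on 08.01.04.03: 08.02.02.01 not covered; anti-dumping (Fenwick, 08.02.02): +13%; total 24% + 13% = 37%. → 37%.
Line C: wool → 08.02; nonwoven → 08.02.03; printed → 08.02.03.02. Scheduled 19%. No special measure applies. → 19%.
Line D: viscose → 08.01; coated → 08.01.01; bleached → 08.01.01.02. Scheduled 34%. quota on 08.01.01.02 open → in-quota 33%. → 33%.
Sum: 30% + 37% + 19% + 33% = 119%.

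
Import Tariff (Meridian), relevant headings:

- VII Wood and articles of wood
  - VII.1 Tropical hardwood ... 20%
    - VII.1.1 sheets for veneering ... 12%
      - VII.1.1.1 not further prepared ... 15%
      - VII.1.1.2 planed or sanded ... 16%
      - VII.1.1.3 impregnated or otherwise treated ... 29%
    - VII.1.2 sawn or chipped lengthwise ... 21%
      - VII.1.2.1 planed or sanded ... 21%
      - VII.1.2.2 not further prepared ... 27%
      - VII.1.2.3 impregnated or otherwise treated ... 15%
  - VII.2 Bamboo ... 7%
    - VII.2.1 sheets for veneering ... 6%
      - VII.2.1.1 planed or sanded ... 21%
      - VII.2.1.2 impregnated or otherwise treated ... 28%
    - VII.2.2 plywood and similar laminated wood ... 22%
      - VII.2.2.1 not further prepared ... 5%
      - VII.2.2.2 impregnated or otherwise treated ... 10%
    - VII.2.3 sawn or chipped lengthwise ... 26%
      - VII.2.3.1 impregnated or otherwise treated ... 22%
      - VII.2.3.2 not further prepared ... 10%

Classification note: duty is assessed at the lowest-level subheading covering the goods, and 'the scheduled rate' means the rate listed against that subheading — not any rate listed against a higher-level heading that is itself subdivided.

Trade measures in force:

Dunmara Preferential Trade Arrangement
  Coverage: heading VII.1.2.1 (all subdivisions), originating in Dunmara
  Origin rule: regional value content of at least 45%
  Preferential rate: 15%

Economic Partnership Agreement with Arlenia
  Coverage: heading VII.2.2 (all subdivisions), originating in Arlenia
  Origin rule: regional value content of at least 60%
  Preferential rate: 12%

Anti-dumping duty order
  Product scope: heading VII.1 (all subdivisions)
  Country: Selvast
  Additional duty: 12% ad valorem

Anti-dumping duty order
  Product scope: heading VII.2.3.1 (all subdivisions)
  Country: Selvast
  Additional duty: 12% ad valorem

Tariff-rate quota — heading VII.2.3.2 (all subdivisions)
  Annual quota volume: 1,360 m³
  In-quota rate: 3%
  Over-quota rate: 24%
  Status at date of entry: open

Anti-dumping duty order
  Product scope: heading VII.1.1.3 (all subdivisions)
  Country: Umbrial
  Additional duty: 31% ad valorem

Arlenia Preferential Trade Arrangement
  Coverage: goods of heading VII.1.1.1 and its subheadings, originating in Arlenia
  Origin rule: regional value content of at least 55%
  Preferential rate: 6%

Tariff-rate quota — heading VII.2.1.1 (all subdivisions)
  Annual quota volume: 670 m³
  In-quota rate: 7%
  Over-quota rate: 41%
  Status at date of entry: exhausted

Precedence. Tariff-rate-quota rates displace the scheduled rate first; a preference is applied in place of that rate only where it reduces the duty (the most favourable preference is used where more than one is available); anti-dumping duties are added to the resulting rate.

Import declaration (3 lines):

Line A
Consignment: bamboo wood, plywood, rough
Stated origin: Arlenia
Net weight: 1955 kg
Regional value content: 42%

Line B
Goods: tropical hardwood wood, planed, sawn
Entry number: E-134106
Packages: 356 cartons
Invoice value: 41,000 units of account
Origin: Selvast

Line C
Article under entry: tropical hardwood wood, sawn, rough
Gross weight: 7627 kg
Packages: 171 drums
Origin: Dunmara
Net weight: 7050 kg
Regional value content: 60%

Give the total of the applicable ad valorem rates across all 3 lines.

Line A: bamboo → VII.2; plywood → VII.2.2; rough → VII.2.2.1. Scheduled 5%. Arlenia agreement on VII.2.2: RVC < 60%; Arlenia agreement on VII.1.1.1: VII.2.2.1 not covered. → 5%.
Line B: tropical hardwood → VII.1; sawn → VII.1.2; planed → VII.1.2.1. Scheduled 21%. anti-dumping (Selvast, VII.1): +12%; total 21% + 12% = 33%. → 33%.
Line C: tropical hardwood → VII.1; sawn → VII.1.2; rough → VII.1.2.2. Scheduled 27%. Dunmara agreement on VII.1.2.1: VII.1.2.2 not covered. → 27%.
Sum: 5% + 33% + 27% = 65%.

65%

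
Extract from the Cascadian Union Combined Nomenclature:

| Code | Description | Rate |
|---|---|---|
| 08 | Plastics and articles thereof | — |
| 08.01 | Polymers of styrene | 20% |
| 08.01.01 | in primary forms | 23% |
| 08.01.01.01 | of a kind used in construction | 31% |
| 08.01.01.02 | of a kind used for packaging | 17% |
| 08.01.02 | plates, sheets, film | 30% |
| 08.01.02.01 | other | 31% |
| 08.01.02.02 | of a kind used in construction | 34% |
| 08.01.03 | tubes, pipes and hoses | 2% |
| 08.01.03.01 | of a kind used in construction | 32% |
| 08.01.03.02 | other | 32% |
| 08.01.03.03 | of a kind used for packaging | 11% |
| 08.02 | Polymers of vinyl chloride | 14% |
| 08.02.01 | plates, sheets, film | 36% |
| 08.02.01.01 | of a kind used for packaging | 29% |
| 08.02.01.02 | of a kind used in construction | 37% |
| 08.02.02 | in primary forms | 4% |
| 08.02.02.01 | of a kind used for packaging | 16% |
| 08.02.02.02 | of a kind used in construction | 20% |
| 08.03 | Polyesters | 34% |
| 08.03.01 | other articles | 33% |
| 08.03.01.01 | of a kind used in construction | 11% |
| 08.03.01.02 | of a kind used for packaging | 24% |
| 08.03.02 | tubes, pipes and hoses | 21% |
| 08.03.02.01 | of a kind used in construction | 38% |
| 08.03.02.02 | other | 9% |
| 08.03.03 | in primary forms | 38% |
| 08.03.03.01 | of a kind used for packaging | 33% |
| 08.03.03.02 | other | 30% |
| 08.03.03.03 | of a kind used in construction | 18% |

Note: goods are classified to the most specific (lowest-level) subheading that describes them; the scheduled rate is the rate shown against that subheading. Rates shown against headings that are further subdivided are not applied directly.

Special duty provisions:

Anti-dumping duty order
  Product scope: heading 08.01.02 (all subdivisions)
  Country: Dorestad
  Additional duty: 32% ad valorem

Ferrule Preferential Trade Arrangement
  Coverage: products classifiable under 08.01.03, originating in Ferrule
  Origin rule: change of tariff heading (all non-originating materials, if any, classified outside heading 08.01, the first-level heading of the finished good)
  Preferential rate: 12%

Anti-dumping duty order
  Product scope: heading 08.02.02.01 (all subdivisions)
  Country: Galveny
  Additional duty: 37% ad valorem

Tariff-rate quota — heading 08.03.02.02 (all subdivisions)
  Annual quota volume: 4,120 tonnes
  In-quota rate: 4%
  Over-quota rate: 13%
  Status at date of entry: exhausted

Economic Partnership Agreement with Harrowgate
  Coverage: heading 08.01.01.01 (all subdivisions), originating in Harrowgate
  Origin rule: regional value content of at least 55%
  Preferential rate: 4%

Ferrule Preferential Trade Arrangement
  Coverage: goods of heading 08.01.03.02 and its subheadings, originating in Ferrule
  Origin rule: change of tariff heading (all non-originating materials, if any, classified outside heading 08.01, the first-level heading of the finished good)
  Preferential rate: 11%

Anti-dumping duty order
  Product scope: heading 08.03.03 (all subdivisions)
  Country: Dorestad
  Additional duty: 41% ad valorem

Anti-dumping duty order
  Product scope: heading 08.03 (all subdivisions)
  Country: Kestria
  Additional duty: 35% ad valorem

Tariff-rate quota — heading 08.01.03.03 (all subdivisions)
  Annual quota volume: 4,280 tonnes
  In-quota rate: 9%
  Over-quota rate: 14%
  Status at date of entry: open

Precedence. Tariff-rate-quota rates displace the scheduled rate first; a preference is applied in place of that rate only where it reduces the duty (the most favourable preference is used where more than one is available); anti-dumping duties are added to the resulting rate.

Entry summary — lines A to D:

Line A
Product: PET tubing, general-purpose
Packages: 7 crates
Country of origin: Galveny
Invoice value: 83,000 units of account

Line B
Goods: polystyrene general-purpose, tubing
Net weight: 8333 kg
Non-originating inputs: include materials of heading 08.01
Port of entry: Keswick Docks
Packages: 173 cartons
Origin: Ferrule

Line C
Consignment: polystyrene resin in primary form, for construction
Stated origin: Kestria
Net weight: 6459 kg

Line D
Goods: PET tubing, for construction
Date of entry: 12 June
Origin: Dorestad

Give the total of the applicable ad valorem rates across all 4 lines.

Line A: PET → 08.03; tubing → 08.03.02; general-purpose → 08.03.02.02. Scheduled 9%. quota on 08.03.02.02 exhausted → over-quota 13%. → 13%.
Line B: polystyrene → 08.01; tubing → 08.01.03; general-purpose → 08.01.03.02. Scheduled 32%. Ferrule agreement on 08.01.03: CTH not met; Ferrule agreement on 08.01.03.02: CTH not met. → 32%.
Line C: polystyrene → 08.01; resin in primary form → 08.01.01; for construction → 08.01.01.01. Scheduled 31%. No special measure applies. → 31%.
Line D: PET → 08.03; tubing → 08.03.02; for construction → 08.03.02.01. Scheduled 38%. No special measure applies. → 38%.
Sum: 13% + 32% + 31% + 38% = 114%.

114%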